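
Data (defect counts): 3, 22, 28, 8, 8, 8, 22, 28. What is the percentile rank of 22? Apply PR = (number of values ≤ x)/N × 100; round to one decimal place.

75.0

N = 8.
Strictly below 22: 4. Equal to 22: 2.
PR = 6/8 × 100 = 75.0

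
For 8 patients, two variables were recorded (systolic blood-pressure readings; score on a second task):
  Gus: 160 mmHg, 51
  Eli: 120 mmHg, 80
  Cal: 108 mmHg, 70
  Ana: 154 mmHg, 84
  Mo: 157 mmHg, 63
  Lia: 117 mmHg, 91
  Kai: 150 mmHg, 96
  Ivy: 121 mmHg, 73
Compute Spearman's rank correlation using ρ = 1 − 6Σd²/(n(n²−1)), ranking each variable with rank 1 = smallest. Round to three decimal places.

Ranks of variable 1: 8, 3, 1, 6, 7, 2, 5, 4
Ranks of variable 2: 1, 5, 3, 6, 2, 7, 8, 4
d = r₁ − r₂: 7, -2, -2, 0, 5, -5, -3, 0
d²: 49, 4, 4, 0, 25, 25, 9, 0; Σd² = 116
ρ = 1 − 6·116/(8·63) = 1 − 696/504 = -0.381

-0.381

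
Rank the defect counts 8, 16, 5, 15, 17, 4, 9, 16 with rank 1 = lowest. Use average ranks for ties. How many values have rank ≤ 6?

Sorted (ascending): 4, 5, 8, 9, 15, 16, 16, 17
The 2 values of 16 occupy positions 6–7 → average rank (6+7)/2 = 6.5.
Ranks ≤ 6: {1, 2, 3, 4, 5} → 5 values.

5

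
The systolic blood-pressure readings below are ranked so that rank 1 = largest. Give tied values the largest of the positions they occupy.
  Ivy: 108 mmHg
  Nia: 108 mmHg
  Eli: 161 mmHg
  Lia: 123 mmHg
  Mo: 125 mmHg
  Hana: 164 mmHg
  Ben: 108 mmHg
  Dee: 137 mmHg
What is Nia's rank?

Sorted (descending): 164, 161, 137, 125, 123, 108, 108, 108
The 3 values of 108 occupy positions 6–8 → each gets rank 8.
Nia has value 108 mmHg → rank 8.

8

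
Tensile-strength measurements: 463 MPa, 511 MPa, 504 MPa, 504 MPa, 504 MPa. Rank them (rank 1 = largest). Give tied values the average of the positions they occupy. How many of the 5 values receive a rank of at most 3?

4

Sorted (descending): 511, 504, 504, 504, 463
The 3 values of 504 occupy positions 2–4 → average rank 3.
Ranks ≤ 3: {1, 3, 3, 3} → 4 values.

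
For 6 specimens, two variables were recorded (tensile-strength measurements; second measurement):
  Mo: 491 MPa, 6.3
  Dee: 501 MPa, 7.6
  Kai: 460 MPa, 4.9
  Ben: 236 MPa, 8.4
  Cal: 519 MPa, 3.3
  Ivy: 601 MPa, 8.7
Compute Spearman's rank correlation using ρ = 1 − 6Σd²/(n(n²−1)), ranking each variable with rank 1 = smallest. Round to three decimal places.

Ranks of variable 1: 3, 4, 2, 1, 5, 6
Ranks of variable 2: 3, 4, 2, 5, 1, 6
d = r₁ − r₂: 0, 0, 0, -4, 4, 0
d²: 0, 0, 0, 16, 16, 0; Σd² = 32
ρ = 1 − 6·32/(6·35) = 1 − 192/210 = 0.086

0.086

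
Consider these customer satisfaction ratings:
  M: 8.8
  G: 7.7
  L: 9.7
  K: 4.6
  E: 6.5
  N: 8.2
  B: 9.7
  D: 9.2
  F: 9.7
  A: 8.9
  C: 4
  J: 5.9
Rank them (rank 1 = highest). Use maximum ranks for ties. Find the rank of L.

3

Sorted (descending): 9.7, 9.7, 9.7, 9.2, 8.9, 8.8, 8.2, 7.7, 6.5, 5.9, 4.6, 4
The 3 values of 9.7 occupy positions 1–3 → each gets rank 3.
L has value 9.7 → rank 3.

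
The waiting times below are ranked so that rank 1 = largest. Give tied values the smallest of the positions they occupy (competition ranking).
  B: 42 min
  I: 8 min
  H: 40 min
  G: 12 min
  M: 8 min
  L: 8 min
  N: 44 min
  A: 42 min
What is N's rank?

1

Sorted (descending): 44, 42, 42, 40, 12, 8, 8, 8
The 2 values of 42 occupy positions 2–3 → each gets rank 2.
The 3 values of 8 occupy positions 6–8 → each gets rank 6.
N has value 44 min → rank 1.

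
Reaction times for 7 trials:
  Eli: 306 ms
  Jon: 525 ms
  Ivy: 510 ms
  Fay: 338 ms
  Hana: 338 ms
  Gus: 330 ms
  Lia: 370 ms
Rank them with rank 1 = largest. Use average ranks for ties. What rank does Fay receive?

4.5

Sorted (descending): 525, 510, 370, 338, 338, 330, 306
The 2 values of 338 occupy positions 4–5 → average rank (4+5)/2 = 4.5.
Fay has value 338 ms → rank 4.5.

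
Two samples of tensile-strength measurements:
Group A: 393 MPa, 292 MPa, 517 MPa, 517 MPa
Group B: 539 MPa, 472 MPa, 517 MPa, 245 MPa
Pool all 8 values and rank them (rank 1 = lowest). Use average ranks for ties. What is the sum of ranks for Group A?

17

Sorted (ascending): 245, 292, 393, 472, 517, 517, 517, 539
The 3 values of 517 occupy positions 5–7 → average rank 6.
Group A values → pooled ranks: 393→3, 292→2, 517→6, 517→6
Rank sum = 3 + 2 + 6 + 6 = 17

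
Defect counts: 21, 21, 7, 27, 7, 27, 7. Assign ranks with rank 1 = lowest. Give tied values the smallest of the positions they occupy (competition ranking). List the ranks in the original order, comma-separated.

4, 4, 1, 6, 1, 6, 1

Sorted (ascending): 7, 7, 7, 21, 21, 27, 27
The 3 values of 7 occupy positions 1–3 → each gets rank 1.
The 2 values of 21 occupy positions 4–5 → each gets rank 4.
The 2 values of 27 occupy positions 6–7 → each gets rank 6.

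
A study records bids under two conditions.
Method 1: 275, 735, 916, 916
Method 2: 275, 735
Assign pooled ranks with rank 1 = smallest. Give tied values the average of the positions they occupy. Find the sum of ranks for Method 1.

Sorted (ascending): 275, 275, 735, 735, 916, 916
The 2 values of 275 occupy positions 1–2 → average rank (1+2)/2 = 1.5.
The 2 values of 735 occupy positions 3–4 → average rank (3+4)/2 = 3.5.
The 2 values of 916 occupy positions 5–6 → average rank (5+6)/2 = 5.5.
Method 1 values → pooled ranks: 275→1.5, 735→3.5, 916→5.5, 916→5.5
Rank sum = 1.5 + 3.5 + 5.5 + 5.5 = 16

16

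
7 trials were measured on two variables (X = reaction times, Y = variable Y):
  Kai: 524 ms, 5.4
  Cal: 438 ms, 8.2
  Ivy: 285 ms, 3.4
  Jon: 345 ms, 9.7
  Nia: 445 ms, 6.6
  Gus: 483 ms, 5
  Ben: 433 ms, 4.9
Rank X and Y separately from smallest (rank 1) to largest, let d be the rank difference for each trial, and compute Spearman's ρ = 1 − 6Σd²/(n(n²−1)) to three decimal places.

Ranks of variable 1: 7, 4, 1, 2, 5, 6, 3
Ranks of variable 2: 4, 6, 1, 7, 5, 3, 2
d = r₁ − r₂: 3, -2, 0, -5, 0, 3, 1
d²: 9, 4, 0, 25, 0, 9, 1; Σd² = 48
ρ = 1 − 6·48/(7·48) = 1 − 288/336 = 0.143

0.143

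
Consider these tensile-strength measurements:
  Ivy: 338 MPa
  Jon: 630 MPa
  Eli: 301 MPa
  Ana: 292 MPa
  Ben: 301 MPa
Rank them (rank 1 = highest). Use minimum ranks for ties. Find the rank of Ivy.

2

Sorted (descending): 630, 338, 301, 301, 292
The 2 values of 301 occupy positions 3–4 → each gets rank 3.
Ivy has value 338 MPa → rank 2.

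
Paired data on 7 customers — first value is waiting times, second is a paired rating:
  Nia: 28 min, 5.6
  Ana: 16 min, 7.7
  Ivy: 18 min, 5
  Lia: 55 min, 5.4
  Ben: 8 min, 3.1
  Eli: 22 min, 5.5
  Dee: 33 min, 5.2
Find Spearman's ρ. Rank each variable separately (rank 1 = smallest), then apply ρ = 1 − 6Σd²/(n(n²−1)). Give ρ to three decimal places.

Ranks of variable 1: 5, 2, 3, 7, 1, 4, 6
Ranks of variable 2: 6, 7, 2, 4, 1, 5, 3
d = r₁ − r₂: -1, -5, 1, 3, 0, -1, 3
d²: 1, 25, 1, 9, 0, 1, 9; Σd² = 46
ρ = 1 − 6·46/(7·48) = 1 − 276/336 = 0.179

0.179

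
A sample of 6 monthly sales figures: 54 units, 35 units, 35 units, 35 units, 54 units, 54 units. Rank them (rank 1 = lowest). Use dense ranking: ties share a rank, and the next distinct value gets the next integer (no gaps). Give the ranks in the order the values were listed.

Sorted (ascending): 35, 35, 35, 54, 54, 54
The 3 values of 35 share dense rank 1.
The 3 values of 54 share dense rank 2.

2, 1, 1, 1, 2, 2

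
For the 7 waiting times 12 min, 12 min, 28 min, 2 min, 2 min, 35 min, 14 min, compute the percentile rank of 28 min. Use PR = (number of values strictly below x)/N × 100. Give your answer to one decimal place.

71.4

N = 7.
Strictly below 28: 5. Equal to 28: 1.
PR = 5/7 × 100 = 71.4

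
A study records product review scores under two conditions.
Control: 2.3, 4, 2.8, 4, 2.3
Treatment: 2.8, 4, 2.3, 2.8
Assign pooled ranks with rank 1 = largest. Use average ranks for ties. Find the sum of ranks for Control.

25

Sorted (descending): 4, 4, 4, 2.8, 2.8, 2.8, 2.3, 2.3, 2.3
The 3 values of 4 occupy positions 1–3 → average rank 2.
The 3 values of 2.8 occupy positions 4–6 → average rank 5.
The 3 values of 2.3 occupy positions 7–9 → average rank 8.
Control values → pooled ranks: 2.3→8, 4→2, 2.8→5, 4→2, 2.3→8
Rank sum = 8 + 2 + 5 + 2 + 8 = 25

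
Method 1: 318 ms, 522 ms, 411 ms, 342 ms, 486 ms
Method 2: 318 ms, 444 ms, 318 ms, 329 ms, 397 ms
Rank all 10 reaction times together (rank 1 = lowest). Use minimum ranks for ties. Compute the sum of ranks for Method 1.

Sorted (ascending): 318, 318, 318, 329, 342, 397, 411, 444, 486, 522
The 3 values of 318 occupy positions 1–3 → each gets rank 1.
Method 1 values → pooled ranks: 318→1, 522→10, 411→7, 342→5, 486→9
Rank sum = 1 + 10 + 7 + 5 + 9 = 32

32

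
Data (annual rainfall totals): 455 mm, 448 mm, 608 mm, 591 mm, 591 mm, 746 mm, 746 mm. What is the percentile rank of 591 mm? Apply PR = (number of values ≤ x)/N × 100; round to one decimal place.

57.1

N = 7.
Strictly below 591: 2. Equal to 591: 2.
PR = 4/7 × 100 = 57.1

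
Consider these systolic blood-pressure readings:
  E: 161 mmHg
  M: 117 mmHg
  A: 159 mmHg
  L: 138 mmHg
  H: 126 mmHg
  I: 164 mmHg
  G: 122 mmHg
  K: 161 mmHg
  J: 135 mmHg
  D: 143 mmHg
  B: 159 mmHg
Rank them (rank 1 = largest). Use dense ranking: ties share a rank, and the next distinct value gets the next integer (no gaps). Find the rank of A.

Sorted (descending): 164, 161, 161, 159, 159, 143, 138, 135, 126, 122, 117
The 2 values of 161 share dense rank 2.
The 2 values of 159 share dense rank 3.
Remaining distinct values take the next consecutive integers.
A has value 159 mmHg → rank 3.

3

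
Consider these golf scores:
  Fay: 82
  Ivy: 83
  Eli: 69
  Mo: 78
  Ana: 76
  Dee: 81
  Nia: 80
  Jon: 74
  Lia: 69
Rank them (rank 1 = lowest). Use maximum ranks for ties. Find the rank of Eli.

Sorted (ascending): 69, 69, 74, 76, 78, 80, 81, 82, 83
The 2 values of 69 occupy positions 1–2 → each gets rank 2.
Eli has value 69 → rank 2.

2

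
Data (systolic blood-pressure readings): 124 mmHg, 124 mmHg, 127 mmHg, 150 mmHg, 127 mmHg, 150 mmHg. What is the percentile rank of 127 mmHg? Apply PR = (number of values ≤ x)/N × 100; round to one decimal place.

N = 6.
Strictly below 127: 2. Equal to 127: 2.
PR = 4/6 × 100 = 66.7

66.7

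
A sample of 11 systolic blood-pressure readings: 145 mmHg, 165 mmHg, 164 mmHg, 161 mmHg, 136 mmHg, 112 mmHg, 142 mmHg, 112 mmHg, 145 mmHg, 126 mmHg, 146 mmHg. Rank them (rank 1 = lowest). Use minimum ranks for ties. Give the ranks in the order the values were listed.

Sorted (ascending): 112, 112, 126, 136, 142, 145, 145, 146, 161, 164, 165
The 2 values of 112 occupy positions 1–2 → each gets rank 1.
The 2 values of 145 occupy positions 6–7 → each gets rank 6.

6, 11, 10, 9, 4, 1, 5, 1, 6, 3, 8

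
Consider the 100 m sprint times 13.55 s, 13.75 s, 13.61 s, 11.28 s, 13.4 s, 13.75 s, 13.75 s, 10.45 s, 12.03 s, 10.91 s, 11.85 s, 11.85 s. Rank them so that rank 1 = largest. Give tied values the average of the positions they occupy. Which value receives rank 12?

10.45

Sorted (descending): 13.75, 13.75, 13.75, 13.61, 13.55, 13.4, 12.03, 11.85, 11.85, 11.28, 10.91, 10.45
The 3 values of 13.75 occupy positions 1–3 → average rank 2.
The 2 values of 11.85 occupy positions 8–9 → average rank (8+9)/2 = 8.5.
Rank 12 → value 10.45.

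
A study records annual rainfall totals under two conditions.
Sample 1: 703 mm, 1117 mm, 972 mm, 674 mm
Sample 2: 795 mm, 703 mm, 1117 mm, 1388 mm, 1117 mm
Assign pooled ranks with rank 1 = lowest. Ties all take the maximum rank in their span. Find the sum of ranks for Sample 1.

17

Sorted (ascending): 674, 703, 703, 795, 972, 1117, 1117, 1117, 1388
The 2 values of 703 occupy positions 2–3 → each gets rank 3.
The 3 values of 1117 occupy positions 6–8 → each gets rank 8.
Sample 1 values → pooled ranks: 703→3, 1117→8, 972→5, 674→1
Rank sum = 3 + 8 + 5 + 1 = 17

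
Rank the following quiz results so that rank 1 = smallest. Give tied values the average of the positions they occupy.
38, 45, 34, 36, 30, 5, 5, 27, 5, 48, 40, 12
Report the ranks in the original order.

Sorted (ascending): 5, 5, 5, 12, 27, 30, 34, 36, 38, 40, 45, 48
The 3 values of 5 occupy positions 1–3 → average rank 2.

9, 11, 7, 8, 6, 2, 2, 5, 2, 12, 10, 4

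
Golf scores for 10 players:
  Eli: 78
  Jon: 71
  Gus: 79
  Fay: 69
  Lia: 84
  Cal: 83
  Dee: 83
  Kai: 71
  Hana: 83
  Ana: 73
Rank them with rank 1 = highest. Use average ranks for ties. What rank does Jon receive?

Sorted (descending): 84, 83, 83, 83, 79, 78, 73, 71, 71, 69
The 3 values of 83 occupy positions 2–4 → average rank 3.
The 2 values of 71 occupy positions 8–9 → average rank (8+9)/2 = 8.5.
Jon has value 71 → rank 8.5.

8.5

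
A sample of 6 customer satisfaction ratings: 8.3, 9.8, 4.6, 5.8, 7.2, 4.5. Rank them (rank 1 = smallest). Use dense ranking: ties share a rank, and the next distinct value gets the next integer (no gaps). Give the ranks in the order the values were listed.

Sorted (ascending): 4.5, 4.6, 5.8, 7.2, 8.3, 9.8
No ties — each value takes its position as its rank.

5, 6, 2, 3, 4, 1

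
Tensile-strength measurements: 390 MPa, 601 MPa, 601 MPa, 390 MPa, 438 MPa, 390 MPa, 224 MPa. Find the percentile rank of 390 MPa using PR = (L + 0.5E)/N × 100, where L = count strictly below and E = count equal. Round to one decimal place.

35.7

N = 7.
Strictly below 390: 1. Equal to 390: 3.
PR = (1 + 0.5·3)/7 × 100 = 35.7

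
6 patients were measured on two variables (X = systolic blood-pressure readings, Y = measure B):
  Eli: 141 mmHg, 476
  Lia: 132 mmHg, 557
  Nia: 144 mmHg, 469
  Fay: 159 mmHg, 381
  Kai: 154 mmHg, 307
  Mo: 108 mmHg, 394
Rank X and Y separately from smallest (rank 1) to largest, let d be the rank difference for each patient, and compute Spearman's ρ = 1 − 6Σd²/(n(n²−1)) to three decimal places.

Ranks of variable 1: 3, 2, 4, 6, 5, 1
Ranks of variable 2: 5, 6, 4, 2, 1, 3
d = r₁ − r₂: -2, -4, 0, 4, 4, -2
d²: 4, 16, 0, 16, 16, 4; Σd² = 56
ρ = 1 − 6·56/(6·35) = 1 − 336/210 = -0.600

-0.600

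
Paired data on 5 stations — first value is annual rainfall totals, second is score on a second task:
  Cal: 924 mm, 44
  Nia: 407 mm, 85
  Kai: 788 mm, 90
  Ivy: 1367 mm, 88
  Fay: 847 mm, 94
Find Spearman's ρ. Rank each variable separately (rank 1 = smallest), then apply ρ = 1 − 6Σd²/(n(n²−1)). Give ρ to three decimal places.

Ranks of variable 1: 4, 1, 2, 5, 3
Ranks of variable 2: 1, 2, 4, 3, 5
d = r₁ − r₂: 3, -1, -2, 2, -2
d²: 9, 1, 4, 4, 4; Σd² = 22
ρ = 1 − 6·22/(5·24) = 1 − 132/120 = -0.100

-0.100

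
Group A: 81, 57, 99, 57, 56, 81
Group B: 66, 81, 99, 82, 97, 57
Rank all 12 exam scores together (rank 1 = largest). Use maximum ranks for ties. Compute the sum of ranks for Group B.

Sorted (descending): 99, 99, 97, 82, 81, 81, 81, 66, 57, 57, 57, 56
The 2 values of 99 occupy positions 1–2 → each gets rank 2.
The 3 values of 81 occupy positions 5–7 → each gets rank 7.
The 3 values of 57 occupy positions 9–11 → each gets rank 11.
Group B values → pooled ranks: 66→8, 81→7, 99→2, 82→4, 97→3, 57→11
Rank sum = 8 + 7 + 2 + 4 + 3 + 11 = 35

35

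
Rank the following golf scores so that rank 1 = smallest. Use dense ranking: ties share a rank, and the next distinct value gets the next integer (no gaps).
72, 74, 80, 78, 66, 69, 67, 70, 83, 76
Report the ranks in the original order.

Sorted (ascending): 66, 67, 69, 70, 72, 74, 76, 78, 80, 83
No ties — each value takes its position as its rank.

5, 6, 9, 8, 1, 3, 2, 4, 10, 7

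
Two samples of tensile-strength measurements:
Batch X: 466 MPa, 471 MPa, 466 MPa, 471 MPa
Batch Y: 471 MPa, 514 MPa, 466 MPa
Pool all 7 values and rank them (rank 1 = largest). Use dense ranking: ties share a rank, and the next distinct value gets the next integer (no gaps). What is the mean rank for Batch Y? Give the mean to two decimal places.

Sorted (descending): 514, 471, 471, 471, 466, 466, 466
The 3 values of 471 share dense rank 2.
The 3 values of 466 share dense rank 3.
Remaining distinct values take the next consecutive integers.
Batch Y values → pooled ranks: 471→2, 514→1, 466→3
Mean rank = (2 + 1 + 3) / 3 = 2.00

2.00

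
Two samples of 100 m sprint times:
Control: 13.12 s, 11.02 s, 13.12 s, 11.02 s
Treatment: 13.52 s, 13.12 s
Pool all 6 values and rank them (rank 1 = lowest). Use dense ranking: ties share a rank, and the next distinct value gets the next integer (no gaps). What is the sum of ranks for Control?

6

Sorted (ascending): 11.02, 11.02, 13.12, 13.12, 13.12, 13.52
The 2 values of 11.02 share dense rank 1.
The 3 values of 13.12 share dense rank 2.
Remaining distinct values take the next consecutive integers.
Control values → pooled ranks: 13.12→2, 11.02→1, 13.12→2, 11.02→1
Rank sum = 2 + 1 + 2 + 1 = 6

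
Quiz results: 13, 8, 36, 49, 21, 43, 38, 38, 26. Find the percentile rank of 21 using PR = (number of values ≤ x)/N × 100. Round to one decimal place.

33.3

N = 9.
Strictly below 21: 2. Equal to 21: 1.
PR = 3/9 × 100 = 33.3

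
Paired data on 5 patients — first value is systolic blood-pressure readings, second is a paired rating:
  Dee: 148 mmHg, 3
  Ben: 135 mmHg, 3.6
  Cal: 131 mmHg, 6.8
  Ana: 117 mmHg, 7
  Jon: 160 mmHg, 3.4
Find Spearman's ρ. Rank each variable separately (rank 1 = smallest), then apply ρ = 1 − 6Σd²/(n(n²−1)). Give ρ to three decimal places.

-0.900

Ranks of variable 1: 4, 3, 2, 1, 5
Ranks of variable 2: 1, 3, 4, 5, 2
d = r₁ − r₂: 3, 0, -2, -4, 3
d²: 9, 0, 4, 16, 9; Σd² = 38
ρ = 1 − 6·38/(5·24) = 1 − 228/120 = -0.900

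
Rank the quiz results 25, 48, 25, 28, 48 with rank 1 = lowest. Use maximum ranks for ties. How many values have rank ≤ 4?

3

Sorted (ascending): 25, 25, 28, 48, 48
The 2 values of 25 occupy positions 1–2 → each gets rank 2.
The 2 values of 48 occupy positions 4–5 → each gets rank 5.
Ranks ≤ 4: {2, 2, 3} → 3 values.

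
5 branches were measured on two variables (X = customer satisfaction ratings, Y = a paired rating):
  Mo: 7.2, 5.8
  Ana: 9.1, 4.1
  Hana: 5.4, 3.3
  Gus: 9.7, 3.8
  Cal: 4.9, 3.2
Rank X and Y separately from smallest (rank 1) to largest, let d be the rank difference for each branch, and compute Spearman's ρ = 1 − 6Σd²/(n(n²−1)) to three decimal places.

Ranks of variable 1: 3, 4, 2, 5, 1
Ranks of variable 2: 5, 4, 2, 3, 1
d = r₁ − r₂: -2, 0, 0, 2, 0
d²: 4, 0, 0, 4, 0; Σd² = 8
ρ = 1 − 6·8/(5·24) = 1 − 48/120 = 0.600

0.600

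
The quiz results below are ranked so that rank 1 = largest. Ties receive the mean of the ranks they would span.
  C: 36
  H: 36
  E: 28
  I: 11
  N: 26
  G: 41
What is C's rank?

Sorted (descending): 41, 36, 36, 28, 26, 11
The 2 values of 36 occupy positions 2–3 → average rank (2+3)/2 = 2.5.
C has value 36 → rank 2.5.

2.5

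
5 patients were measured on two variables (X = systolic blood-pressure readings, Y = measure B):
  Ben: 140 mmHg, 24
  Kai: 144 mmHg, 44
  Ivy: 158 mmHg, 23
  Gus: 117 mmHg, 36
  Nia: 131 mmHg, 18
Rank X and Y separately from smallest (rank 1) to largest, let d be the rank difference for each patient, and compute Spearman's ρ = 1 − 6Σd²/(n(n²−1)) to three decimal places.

Ranks of variable 1: 3, 4, 5, 1, 2
Ranks of variable 2: 3, 5, 2, 4, 1
d = r₁ − r₂: 0, -1, 3, -3, 1
d²: 0, 1, 9, 9, 1; Σd² = 20
ρ = 1 − 6·20/(5·24) = 1 − 120/120 = 0.000

0.000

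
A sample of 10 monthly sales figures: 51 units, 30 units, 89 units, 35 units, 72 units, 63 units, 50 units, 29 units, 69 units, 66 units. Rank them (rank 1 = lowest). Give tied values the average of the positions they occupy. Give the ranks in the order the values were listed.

Sorted (ascending): 29, 30, 35, 50, 51, 63, 66, 69, 72, 89
No ties — each value takes its position as its rank.

5, 2, 10, 3, 9, 6, 4, 1, 8, 7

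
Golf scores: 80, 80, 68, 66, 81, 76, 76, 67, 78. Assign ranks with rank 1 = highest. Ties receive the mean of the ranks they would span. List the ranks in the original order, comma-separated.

Sorted (descending): 81, 80, 80, 78, 76, 76, 68, 67, 66
The 2 values of 80 occupy positions 2–3 → average rank (2+3)/2 = 2.5.
The 2 values of 76 occupy positions 5–6 → average rank (5+6)/2 = 5.5.

2.5, 2.5, 7, 9, 1, 5.5, 5.5, 8, 4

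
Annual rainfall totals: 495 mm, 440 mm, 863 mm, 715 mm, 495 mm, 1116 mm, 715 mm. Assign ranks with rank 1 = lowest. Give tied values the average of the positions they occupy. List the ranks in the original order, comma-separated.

Sorted (ascending): 440, 495, 495, 715, 715, 863, 1116
The 2 values of 495 occupy positions 2–3 → average rank (2+3)/2 = 2.5.
The 2 values of 715 occupy positions 4–5 → average rank (4+5)/2 = 4.5.

2.5, 1, 6, 4.5, 2.5, 7, 4.5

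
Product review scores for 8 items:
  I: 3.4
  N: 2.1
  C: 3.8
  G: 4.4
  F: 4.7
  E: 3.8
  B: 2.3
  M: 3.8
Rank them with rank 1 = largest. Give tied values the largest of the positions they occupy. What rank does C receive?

Sorted (descending): 4.7, 4.4, 3.8, 3.8, 3.8, 3.4, 2.3, 2.1
The 3 values of 3.8 occupy positions 3–5 → each gets rank 5.
C has value 3.8 → rank 5.

5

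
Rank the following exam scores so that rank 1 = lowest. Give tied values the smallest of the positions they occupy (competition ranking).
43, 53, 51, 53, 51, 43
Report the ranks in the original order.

1, 5, 3, 5, 3, 1

Sorted (ascending): 43, 43, 51, 51, 53, 53
The 2 values of 43 occupy positions 1–2 → each gets rank 1.
The 2 values of 51 occupy positions 3–4 → each gets rank 3.
The 2 values of 53 occupy positions 5–6 → each gets rank 5.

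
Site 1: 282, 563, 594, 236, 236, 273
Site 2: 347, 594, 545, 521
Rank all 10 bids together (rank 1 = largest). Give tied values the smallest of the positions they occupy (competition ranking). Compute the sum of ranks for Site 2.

Sorted (descending): 594, 594, 563, 545, 521, 347, 282, 273, 236, 236
The 2 values of 594 occupy positions 1–2 → each gets rank 1.
The 2 values of 236 occupy positions 9–10 → each gets rank 9.
Site 2 values → pooled ranks: 347→6, 594→1, 545→4, 521→5
Rank sum = 6 + 1 + 4 + 5 = 16

16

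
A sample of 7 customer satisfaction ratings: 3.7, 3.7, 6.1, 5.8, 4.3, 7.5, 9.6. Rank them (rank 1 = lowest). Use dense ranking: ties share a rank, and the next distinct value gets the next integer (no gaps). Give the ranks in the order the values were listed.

1, 1, 4, 3, 2, 5, 6

Sorted (ascending): 3.7, 3.7, 4.3, 5.8, 6.1, 7.5, 9.6
The 2 values of 3.7 share dense rank 1.
Remaining distinct values take the next consecutive integers.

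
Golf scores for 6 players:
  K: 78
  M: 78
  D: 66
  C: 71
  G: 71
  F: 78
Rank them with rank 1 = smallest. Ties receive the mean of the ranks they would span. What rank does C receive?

2.5

Sorted (ascending): 66, 71, 71, 78, 78, 78
The 2 values of 71 occupy positions 2–3 → average rank (2+3)/2 = 2.5.
The 3 values of 78 occupy positions 4–6 → average rank 5.
C has value 71 → rank 2.5.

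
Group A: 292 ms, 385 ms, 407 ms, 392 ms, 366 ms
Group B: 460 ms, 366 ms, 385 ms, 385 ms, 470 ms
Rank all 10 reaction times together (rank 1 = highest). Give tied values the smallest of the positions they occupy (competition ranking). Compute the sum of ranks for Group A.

30

Sorted (descending): 470, 460, 407, 392, 385, 385, 385, 366, 366, 292
The 3 values of 385 occupy positions 5–7 → each gets rank 5.
The 2 values of 366 occupy positions 8–9 → each gets rank 8.
Group A values → pooled ranks: 292→10, 385→5, 407→3, 392→4, 366→8
Rank sum = 10 + 5 + 3 + 4 + 8 = 30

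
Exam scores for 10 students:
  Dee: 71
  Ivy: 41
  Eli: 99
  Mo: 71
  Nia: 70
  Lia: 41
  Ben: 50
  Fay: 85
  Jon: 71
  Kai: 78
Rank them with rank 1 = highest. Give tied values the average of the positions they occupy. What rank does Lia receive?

9.5

Sorted (descending): 99, 85, 78, 71, 71, 71, 70, 50, 41, 41
The 3 values of 71 occupy positions 4–6 → average rank 5.
The 2 values of 41 occupy positions 9–10 → average rank (9+10)/2 = 9.5.
Lia has value 41 → rank 9.5.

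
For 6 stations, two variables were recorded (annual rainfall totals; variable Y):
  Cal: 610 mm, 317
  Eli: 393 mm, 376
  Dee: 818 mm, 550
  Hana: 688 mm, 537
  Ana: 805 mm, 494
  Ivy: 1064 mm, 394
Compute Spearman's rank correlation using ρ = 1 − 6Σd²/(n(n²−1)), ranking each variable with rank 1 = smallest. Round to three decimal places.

0.543

Ranks of variable 1: 2, 1, 5, 3, 4, 6
Ranks of variable 2: 1, 2, 6, 5, 4, 3
d = r₁ − r₂: 1, -1, -1, -2, 0, 3
d²: 1, 1, 1, 4, 0, 9; Σd² = 16
ρ = 1 − 6·16/(6·35) = 1 − 96/210 = 0.543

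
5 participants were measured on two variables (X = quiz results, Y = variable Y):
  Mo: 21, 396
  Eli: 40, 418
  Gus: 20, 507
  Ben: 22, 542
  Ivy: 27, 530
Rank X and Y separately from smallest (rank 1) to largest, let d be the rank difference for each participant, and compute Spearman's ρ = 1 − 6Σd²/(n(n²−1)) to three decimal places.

0.100

Ranks of variable 1: 2, 5, 1, 3, 4
Ranks of variable 2: 1, 2, 3, 5, 4
d = r₁ − r₂: 1, 3, -2, -2, 0
d²: 1, 9, 4, 4, 0; Σd² = 18
ρ = 1 − 6·18/(5·24) = 1 − 108/120 = 0.100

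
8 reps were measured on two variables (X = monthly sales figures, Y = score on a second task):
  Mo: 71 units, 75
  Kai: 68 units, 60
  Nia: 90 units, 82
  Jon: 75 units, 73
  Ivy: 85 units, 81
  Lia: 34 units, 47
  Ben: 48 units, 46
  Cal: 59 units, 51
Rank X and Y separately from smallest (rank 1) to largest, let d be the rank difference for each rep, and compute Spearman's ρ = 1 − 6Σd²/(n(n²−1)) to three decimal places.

0.952

Ranks of variable 1: 5, 4, 8, 6, 7, 1, 2, 3
Ranks of variable 2: 6, 4, 8, 5, 7, 2, 1, 3
d = r₁ − r₂: -1, 0, 0, 1, 0, -1, 1, 0
d²: 1, 0, 0, 1, 0, 1, 1, 0; Σd² = 4
ρ = 1 − 6·4/(8·63) = 1 − 24/504 = 0.952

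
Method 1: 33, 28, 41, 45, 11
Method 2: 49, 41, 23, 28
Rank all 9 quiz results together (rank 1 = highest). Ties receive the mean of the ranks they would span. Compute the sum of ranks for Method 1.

26

Sorted (descending): 49, 45, 41, 41, 33, 28, 28, 23, 11
The 2 values of 41 occupy positions 3–4 → average rank (3+4)/2 = 3.5.
The 2 values of 28 occupy positions 6–7 → average rank (6+7)/2 = 6.5.
Method 1 values → pooled ranks: 33→5, 28→6.5, 41→3.5, 45→2, 11→9
Rank sum = 5 + 6.5 + 3.5 + 2 + 9 = 26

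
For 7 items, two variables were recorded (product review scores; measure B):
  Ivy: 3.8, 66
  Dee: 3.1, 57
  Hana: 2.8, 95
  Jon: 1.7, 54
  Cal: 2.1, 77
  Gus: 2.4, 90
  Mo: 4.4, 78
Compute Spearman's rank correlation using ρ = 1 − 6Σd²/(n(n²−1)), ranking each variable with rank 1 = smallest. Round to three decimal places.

0.214

Ranks of variable 1: 6, 5, 4, 1, 2, 3, 7
Ranks of variable 2: 3, 2, 7, 1, 4, 6, 5
d = r₁ − r₂: 3, 3, -3, 0, -2, -3, 2
d²: 9, 9, 9, 0, 4, 9, 4; Σd² = 44
ρ = 1 − 6·44/(7·48) = 1 − 264/336 = 0.214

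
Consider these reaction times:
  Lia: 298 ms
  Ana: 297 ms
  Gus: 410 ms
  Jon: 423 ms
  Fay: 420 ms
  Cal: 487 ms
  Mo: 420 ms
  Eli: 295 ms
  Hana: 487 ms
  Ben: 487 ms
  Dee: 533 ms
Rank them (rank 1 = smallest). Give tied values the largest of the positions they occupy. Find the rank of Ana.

Sorted (ascending): 295, 297, 298, 410, 420, 420, 423, 487, 487, 487, 533
The 2 values of 420 occupy positions 5–6 → each gets rank 6.
The 3 values of 487 occupy positions 8–10 → each gets rank 10.
Ana has value 297 ms → rank 2.

2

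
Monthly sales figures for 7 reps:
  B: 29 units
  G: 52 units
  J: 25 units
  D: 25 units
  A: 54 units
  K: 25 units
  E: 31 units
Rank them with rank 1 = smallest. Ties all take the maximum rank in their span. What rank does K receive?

3

Sorted (ascending): 25, 25, 25, 29, 31, 52, 54
The 3 values of 25 occupy positions 1–3 → each gets rank 3.
K has value 25 units → rank 3.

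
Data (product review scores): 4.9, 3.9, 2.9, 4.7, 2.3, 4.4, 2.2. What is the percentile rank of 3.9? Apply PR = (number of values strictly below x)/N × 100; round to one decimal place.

42.9

N = 7.
Strictly below 3.9: 3. Equal to 3.9: 1.
PR = 3/7 × 100 = 42.9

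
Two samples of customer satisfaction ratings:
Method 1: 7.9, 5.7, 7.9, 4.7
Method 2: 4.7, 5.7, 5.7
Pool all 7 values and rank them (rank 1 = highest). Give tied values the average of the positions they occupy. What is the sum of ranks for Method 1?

Sorted (descending): 7.9, 7.9, 5.7, 5.7, 5.7, 4.7, 4.7
The 2 values of 7.9 occupy positions 1–2 → average rank (1+2)/2 = 1.5.
The 3 values of 5.7 occupy positions 3–5 → average rank 4.
The 2 values of 4.7 occupy positions 6–7 → average rank (6+7)/2 = 6.5.
Method 1 values → pooled ranks: 7.9→1.5, 5.7→4, 7.9→1.5, 4.7→6.5
Rank sum = 1.5 + 4 + 1.5 + 6.5 = 13.5

13.5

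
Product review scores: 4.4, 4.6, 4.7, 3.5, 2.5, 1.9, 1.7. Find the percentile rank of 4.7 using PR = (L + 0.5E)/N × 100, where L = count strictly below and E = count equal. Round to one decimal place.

92.9

N = 7.
Strictly below 4.7: 6. Equal to 4.7: 1.
PR = (6 + 0.5·1)/7 × 100 = 92.9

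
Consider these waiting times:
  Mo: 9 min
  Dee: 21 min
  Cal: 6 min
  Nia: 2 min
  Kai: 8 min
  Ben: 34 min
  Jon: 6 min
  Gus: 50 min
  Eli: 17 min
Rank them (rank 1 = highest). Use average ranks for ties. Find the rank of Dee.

3

Sorted (descending): 50, 34, 21, 17, 9, 8, 6, 6, 2
The 2 values of 6 occupy positions 7–8 → average rank (7+8)/2 = 7.5.
Dee has value 21 min → rank 3.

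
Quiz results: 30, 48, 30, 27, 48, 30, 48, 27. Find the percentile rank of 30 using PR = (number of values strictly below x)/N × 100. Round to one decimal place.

25.0

N = 8.
Strictly below 30: 2. Equal to 30: 3.
PR = 2/8 × 100 = 25.0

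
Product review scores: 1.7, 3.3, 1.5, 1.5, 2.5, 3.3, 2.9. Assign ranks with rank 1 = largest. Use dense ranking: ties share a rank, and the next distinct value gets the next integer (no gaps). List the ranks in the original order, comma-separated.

Sorted (descending): 3.3, 3.3, 2.9, 2.5, 1.7, 1.5, 1.5
The 2 values of 3.3 share dense rank 1.
The 2 values of 1.5 share dense rank 5.
Remaining distinct values take the next consecutive integers.

4, 1, 5, 5, 3, 1, 2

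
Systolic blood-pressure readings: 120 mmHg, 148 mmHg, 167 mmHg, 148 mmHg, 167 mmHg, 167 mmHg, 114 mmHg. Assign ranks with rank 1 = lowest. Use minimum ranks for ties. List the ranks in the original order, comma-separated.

Sorted (ascending): 114, 120, 148, 148, 167, 167, 167
The 2 values of 148 occupy positions 3–4 → each gets rank 3.
The 3 values of 167 occupy positions 5–7 → each gets rank 5.

2, 3, 5, 3, 5, 5, 1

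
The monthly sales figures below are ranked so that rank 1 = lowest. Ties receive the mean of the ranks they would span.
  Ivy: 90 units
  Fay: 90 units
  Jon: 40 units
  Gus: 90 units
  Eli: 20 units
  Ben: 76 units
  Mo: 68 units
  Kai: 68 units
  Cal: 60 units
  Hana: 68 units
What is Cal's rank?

Sorted (ascending): 20, 40, 60, 68, 68, 68, 76, 90, 90, 90
The 3 values of 68 occupy positions 4–6 → average rank 5.
The 3 values of 90 occupy positions 8–10 → average rank 9.
Cal has value 60 units → rank 3.

3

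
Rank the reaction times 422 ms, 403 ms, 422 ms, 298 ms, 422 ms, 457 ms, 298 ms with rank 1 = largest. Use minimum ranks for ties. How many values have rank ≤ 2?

Sorted (descending): 457, 422, 422, 422, 403, 298, 298
The 3 values of 422 occupy positions 2–4 → each gets rank 2.
The 2 values of 298 occupy positions 6–7 → each gets rank 6.
Ranks ≤ 2: {1, 2, 2, 2} → 4 values.

4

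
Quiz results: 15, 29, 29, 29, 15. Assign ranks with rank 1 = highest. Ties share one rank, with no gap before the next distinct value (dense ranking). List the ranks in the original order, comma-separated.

Sorted (descending): 29, 29, 29, 15, 15
The 3 values of 29 share dense rank 1.
The 2 values of 15 share dense rank 2.

2, 1, 1, 1, 2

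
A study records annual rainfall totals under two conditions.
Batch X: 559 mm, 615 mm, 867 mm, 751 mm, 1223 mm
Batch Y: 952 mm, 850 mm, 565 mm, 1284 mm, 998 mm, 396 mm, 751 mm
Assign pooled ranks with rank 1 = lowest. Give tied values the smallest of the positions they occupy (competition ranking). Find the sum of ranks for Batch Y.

Sorted (ascending): 396, 559, 565, 615, 751, 751, 850, 867, 952, 998, 1223, 1284
The 2 values of 751 occupy positions 5–6 → each gets rank 5.
Batch Y values → pooled ranks: 952→9, 850→7, 565→3, 1284→12, 998→10, 396→1, 751→5
Rank sum = 9 + 7 + 3 + 12 + 10 + 1 + 5 = 47

47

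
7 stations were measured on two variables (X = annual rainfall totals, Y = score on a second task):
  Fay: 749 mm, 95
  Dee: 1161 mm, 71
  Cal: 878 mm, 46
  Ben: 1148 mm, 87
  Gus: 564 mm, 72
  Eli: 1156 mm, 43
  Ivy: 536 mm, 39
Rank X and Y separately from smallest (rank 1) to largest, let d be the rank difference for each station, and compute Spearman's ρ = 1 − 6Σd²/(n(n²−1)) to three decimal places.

Ranks of variable 1: 3, 7, 4, 5, 2, 6, 1
Ranks of variable 2: 7, 4, 3, 6, 5, 2, 1
d = r₁ − r₂: -4, 3, 1, -1, -3, 4, 0
d²: 16, 9, 1, 1, 9, 16, 0; Σd² = 52
ρ = 1 − 6·52/(7·48) = 1 − 312/336 = 0.071

0.071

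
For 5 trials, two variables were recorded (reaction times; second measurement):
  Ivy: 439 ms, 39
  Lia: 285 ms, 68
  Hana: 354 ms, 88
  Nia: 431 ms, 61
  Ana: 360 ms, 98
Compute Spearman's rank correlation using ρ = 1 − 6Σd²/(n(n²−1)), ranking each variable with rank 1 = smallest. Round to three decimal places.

Ranks of variable 1: 5, 1, 2, 4, 3
Ranks of variable 2: 1, 3, 4, 2, 5
d = r₁ − r₂: 4, -2, -2, 2, -2
d²: 16, 4, 4, 4, 4; Σd² = 32
ρ = 1 − 6·32/(5·24) = 1 − 192/120 = -0.600

-0.600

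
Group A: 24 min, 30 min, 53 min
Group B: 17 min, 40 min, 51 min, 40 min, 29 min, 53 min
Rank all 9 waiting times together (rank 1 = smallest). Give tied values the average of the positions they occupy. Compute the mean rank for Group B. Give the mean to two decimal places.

Sorted (ascending): 17, 24, 29, 30, 40, 40, 51, 53, 53
The 2 values of 40 occupy positions 5–6 → average rank (5+6)/2 = 5.5.
The 2 values of 53 occupy positions 8–9 → average rank (8+9)/2 = 8.5.
Group B values → pooled ranks: 17→1, 40→5.5, 51→7, 40→5.5, 29→3, 53→8.5
Mean rank = (1 + 5.5 + 7 + 5.5 + 3 + 8.5) / 6 = 5.08

5.08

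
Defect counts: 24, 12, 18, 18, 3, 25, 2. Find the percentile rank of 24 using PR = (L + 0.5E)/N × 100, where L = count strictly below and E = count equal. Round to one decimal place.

78.6

N = 7.
Strictly below 24: 5. Equal to 24: 1.
PR = (5 + 0.5·1)/7 × 100 = 78.6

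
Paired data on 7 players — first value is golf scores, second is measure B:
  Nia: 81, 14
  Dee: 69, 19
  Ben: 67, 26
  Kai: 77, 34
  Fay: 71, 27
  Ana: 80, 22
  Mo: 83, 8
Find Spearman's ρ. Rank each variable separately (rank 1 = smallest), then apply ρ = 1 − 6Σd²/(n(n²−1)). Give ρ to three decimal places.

-0.571

Ranks of variable 1: 6, 2, 1, 4, 3, 5, 7
Ranks of variable 2: 2, 3, 5, 7, 6, 4, 1
d = r₁ − r₂: 4, -1, -4, -3, -3, 1, 6
d²: 16, 1, 16, 9, 9, 1, 36; Σd² = 88
ρ = 1 − 6·88/(7·48) = 1 − 528/336 = -0.571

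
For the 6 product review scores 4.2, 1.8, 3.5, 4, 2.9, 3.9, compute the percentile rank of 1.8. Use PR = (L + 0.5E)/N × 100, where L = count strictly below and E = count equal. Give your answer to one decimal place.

N = 6.
Strictly below 1.8: 0. Equal to 1.8: 1.
PR = (0 + 0.5·1)/6 × 100 = 8.3

8.3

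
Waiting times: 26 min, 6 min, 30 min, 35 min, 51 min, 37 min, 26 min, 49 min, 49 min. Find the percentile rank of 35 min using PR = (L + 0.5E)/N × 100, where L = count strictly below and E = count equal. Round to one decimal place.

50.0

N = 9.
Strictly below 35: 4. Equal to 35: 1.
PR = (4 + 0.5·1)/9 × 100 = 50.0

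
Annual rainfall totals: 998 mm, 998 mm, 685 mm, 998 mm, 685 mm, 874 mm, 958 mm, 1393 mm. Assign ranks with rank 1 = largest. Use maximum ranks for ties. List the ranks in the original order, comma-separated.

Sorted (descending): 1393, 998, 998, 998, 958, 874, 685, 685
The 3 values of 998 occupy positions 2–4 → each gets rank 4.
The 2 values of 685 occupy positions 7–8 → each gets rank 8.

4, 4, 8, 4, 8, 6, 5, 1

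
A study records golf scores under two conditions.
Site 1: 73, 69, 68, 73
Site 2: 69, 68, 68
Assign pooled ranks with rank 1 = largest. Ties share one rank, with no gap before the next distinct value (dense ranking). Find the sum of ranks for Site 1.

Sorted (descending): 73, 73, 69, 69, 68, 68, 68
The 2 values of 73 share dense rank 1.
The 2 values of 69 share dense rank 2.
The 3 values of 68 share dense rank 3.
Site 1 values → pooled ranks: 73→1, 69→2, 68→3, 73→1
Rank sum = 1 + 2 + 3 + 1 = 7

7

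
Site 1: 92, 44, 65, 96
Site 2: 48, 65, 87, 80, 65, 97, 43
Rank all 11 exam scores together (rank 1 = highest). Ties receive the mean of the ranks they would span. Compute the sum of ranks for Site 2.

44

Sorted (descending): 97, 96, 92, 87, 80, 65, 65, 65, 48, 44, 43
The 3 values of 65 occupy positions 6–8 → average rank 7.
Site 2 values → pooled ranks: 48→9, 65→7, 87→4, 80→5, 65→7, 97→1, 43→11
Rank sum = 9 + 7 + 4 + 5 + 7 + 1 + 11 = 44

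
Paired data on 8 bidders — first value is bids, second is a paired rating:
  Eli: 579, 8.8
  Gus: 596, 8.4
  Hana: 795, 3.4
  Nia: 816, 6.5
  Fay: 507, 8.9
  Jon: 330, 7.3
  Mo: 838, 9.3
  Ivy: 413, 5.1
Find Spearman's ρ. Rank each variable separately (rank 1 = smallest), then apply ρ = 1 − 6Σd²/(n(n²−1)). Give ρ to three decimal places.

0.167

Ranks of variable 1: 4, 5, 6, 7, 3, 1, 8, 2
Ranks of variable 2: 6, 5, 1, 3, 7, 4, 8, 2
d = r₁ − r₂: -2, 0, 5, 4, -4, -3, 0, 0
d²: 4, 0, 25, 16, 16, 9, 0, 0; Σd² = 70
ρ = 1 − 6·70/(8·63) = 1 − 420/504 = 0.167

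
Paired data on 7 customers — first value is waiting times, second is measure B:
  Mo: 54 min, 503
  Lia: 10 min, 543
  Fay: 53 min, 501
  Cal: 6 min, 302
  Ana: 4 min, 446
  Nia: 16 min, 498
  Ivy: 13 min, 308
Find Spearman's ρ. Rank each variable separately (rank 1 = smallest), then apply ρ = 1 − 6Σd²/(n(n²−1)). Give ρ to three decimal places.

Ranks of variable 1: 7, 3, 6, 2, 1, 5, 4
Ranks of variable 2: 6, 7, 5, 1, 3, 4, 2
d = r₁ − r₂: 1, -4, 1, 1, -2, 1, 2
d²: 1, 16, 1, 1, 4, 1, 4; Σd² = 28
ρ = 1 − 6·28/(7·48) = 1 − 168/336 = 0.500

0.500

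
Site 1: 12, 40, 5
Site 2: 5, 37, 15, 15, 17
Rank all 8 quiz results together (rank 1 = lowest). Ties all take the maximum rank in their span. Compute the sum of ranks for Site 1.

Sorted (ascending): 5, 5, 12, 15, 15, 17, 37, 40
The 2 values of 5 occupy positions 1–2 → each gets rank 2.
The 2 values of 15 occupy positions 4–5 → each gets rank 5.
Site 1 values → pooled ranks: 12→3, 40→8, 5→2
Rank sum = 3 + 8 + 2 = 13

13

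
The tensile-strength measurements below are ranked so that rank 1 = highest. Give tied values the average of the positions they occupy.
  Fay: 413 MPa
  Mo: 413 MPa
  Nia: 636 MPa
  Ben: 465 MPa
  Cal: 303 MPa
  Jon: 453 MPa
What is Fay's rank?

Sorted (descending): 636, 465, 453, 413, 413, 303
The 2 values of 413 occupy positions 4–5 → average rank (4+5)/2 = 4.5.
Fay has value 413 MPa → rank 4.5.

4.5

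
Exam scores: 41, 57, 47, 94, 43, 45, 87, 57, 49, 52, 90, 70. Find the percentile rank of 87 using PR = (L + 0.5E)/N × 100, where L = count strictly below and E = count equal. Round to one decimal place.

N = 12.
Strictly below 87: 9. Equal to 87: 1.
PR = (9 + 0.5·1)/12 × 100 = 79.2

79.2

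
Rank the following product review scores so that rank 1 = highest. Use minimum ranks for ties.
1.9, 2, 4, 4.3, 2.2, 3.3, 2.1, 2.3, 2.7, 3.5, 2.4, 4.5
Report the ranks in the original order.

Sorted (descending): 4.5, 4.3, 4, 3.5, 3.3, 2.7, 2.4, 2.3, 2.2, 2.1, 2, 1.9
No ties — each value takes its position as its rank.

12, 11, 3, 2, 9, 5, 10, 8, 6, 4, 7, 1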